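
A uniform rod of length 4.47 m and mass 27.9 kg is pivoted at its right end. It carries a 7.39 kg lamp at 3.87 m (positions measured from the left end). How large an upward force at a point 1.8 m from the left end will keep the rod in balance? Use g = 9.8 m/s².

Choose the right end as the axis so the unknown pivot reaction has zero arm there.
Beam weight: 27.9 × 9.8 = 273.4 N down at 2.235 m → arm 2.235 m, τ = 273.4 × 2.235 = 611 N·m counterclockwise.
Lamp: 7.39 × 9.8 = 72.42 N down at 3.87 m → arm 0.6 m, τ = 72.42 × 0.6 = 43.45 N·m counterclockwise.
Net moment of the loads = 654.5 N·m counterclockwise.
The upward force F acts at a point 1.8 m from the left end, arm 2.67 m, giving F × 2.67 clockwise.
Στ = 0 ⇒ F × 2.67 = 654.5 ⇒ F = 654.5 / 2.67 = 245 N.

F ≈ 245 N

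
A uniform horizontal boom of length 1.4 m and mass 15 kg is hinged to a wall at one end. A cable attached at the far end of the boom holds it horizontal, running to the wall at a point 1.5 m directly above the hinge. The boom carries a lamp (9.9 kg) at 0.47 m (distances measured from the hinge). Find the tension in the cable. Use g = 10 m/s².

Sum moments about the hinge (the unknown hinge reaction has zero arm there).
Beam weight: 15 × 10 = 150 N down at 0.7 m → arm 0.7 m, τ = 150 × 0.7 = 105 N·m clockwise.
Lamp: 9.9 × 10 = 99 N down at 0.47 m → arm 0.47 m, τ = 99 × 0.47 = 46.53 N·m clockwise.
Total clockwise load moment = 151.5 N·m.
The cable tension T acts at 1.4 m; only its component perpendicular to the boom, T sinθ, produces torque. sinθ = h/√(h²+d²) = 1.5/√(1.5²+1.4²) = 0.7311.
For rotational equilibrium, T × 1.4 × 0.7311 = 151.5, so T = 151.5 / 1.024 = 148 N.

T ≈ 148 N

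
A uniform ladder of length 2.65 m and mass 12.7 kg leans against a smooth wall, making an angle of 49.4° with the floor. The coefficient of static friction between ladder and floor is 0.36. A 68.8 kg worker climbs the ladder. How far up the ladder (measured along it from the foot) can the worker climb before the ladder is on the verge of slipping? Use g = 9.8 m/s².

About the foot of the ladder:
Ladder weight 12.7×9.8 = 124.5 N acts at 1.325 m along the ladder; its horizontal arm is 1.325·cos49.4° = 0.8623 m → τ = 107.4 N·m clockwise.
Worker weight 68.8×9.8 = 674.2 N at distance d → arm d·cos49.4° → τ = 674.2·d·0.6508 clockwise.
Wall normal N at the top has arm L sinθ = 2.012 m counterclockwise, so Στ = 0 gives N·2.012 = 107.4 + 438.8·d.
ΣFy = 0 ⇒ N_floor = 798.7 N, so the maximum friction is μ_s·N_floor = 0.36×798.7 = 287.5 N. ΣFx = 0 ⇒ N_wall = f, so at the slipping point N = 287.5 N.
Substituting: 287.5×2.012 = 107.4 + 438.8·d ⇒ d = (578.5 − 107.4) / 438.8 = 1.07 m.

d ≈ 1.07 m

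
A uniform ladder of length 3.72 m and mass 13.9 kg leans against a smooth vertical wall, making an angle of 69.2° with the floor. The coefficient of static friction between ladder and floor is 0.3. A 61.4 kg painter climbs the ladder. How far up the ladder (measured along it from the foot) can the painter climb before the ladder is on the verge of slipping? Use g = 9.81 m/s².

Sum moments about the foot of the ladder (the floor normal and friction both act there and drop out).
Ladder weight 13.9×9.81 = 136.4 N acts at 1.86 m along the ladder; its horizontal arm is 1.86·cos69.2° = 0.6605 m → τ = 90.09 N·m clockwise.
Painter weight 61.4×9.81 = 602.3 N at distance d → arm d·cos69.2° → τ = 602.3·d·0.3551 clockwise.
Wall normal N at the top has arm L sinθ = 3.478 m counterclockwise, so Στ = 0 gives N·3.478 = 90.09 + 213.9·d.
ΣFy = 0 ⇒ N_floor = 738.7 N, so the maximum friction is μ_s·N_floor = 0.3×738.7 = 221.6 N. ΣFx = 0 ⇒ N_wall = f, so at the slipping point N = 221.6 N.
Substituting: 221.6×3.478 = 90.09 + 213.9·d ⇒ d = (770.7 − 90.09) / 213.9 = 3.18 m.

d ≈ 3.18 m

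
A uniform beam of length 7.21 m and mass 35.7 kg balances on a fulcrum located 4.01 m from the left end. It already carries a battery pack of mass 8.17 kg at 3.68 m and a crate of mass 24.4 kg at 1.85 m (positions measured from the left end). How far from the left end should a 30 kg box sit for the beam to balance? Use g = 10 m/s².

x ≈ 6.34 m from the left end

Choose the fulcrum (at 4.01 m from the left end) as the axis so the support reaction has zero arm there.
Beam weight: 35.7 × 10 = 357 N down at 3.605 m → arm 0.405 m, τ = 357 × 0.405 = 144.6 N·m counterclockwise.
Battery pack: 8.17 × 10 = 81.7 N down at 3.68 m → arm 0.33 m, τ = 81.7 × 0.33 = 26.96 N·m counterclockwise.
Crate: 24.4 × 10 = 244 N down at 1.85 m → arm 2.16 m, τ = 244 × 2.16 = 527 N·m counterclockwise.
Net moment of existing loads = 698.6 N·m counterclockwise.
The box weighs 30 × 10 = 300 N and must supply an equal clockwise moment, so its lever arm about the fulcrum is 698.6 / 300 = 2.33 m.
That puts it at 4.01 + 2.33 = 6.34 m from the left end.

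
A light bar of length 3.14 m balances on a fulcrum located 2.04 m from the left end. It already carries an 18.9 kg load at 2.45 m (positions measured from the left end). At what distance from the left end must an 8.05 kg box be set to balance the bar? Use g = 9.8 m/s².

x ≈ 1.08 m from the left end

About the fulcrum (at 2.04 m from the left end):
Load: 18.9 × 9.8 = 185.2 N down at 2.45 m → arm 0.41 m, τ = 185.2 × 0.41 = 75.93 N·m clockwise.
Net moment of existing loads = 75.93 N·m clockwise.
The box weighs 8.05 × 9.8 = 78.89 N and must supply an equal counterclockwise moment, so its lever arm about the fulcrum is 75.93 / 78.89 = 0.962 m.
That puts it at 2.04 − 0.962 = 1.08 m from the left end.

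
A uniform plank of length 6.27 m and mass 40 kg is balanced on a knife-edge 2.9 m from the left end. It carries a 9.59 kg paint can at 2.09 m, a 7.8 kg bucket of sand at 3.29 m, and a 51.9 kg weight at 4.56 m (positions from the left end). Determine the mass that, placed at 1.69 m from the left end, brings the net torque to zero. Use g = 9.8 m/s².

Sum moments about the knife-edge (at 2.9 m from the left end) (the support reaction has zero arm there).
Beam weight: 40 × 9.8 = 392 N down at 3.135 m → arm 0.235 m, τ = 392 × 0.235 = 92.12 N·m clockwise.
Paint can: 9.59 × 9.8 = 93.98 N down at 2.09 m → arm 0.81 m, τ = 93.98 × 0.81 = 76.12 N·m counterclockwise.
Bucket of sand: 7.8 × 9.8 = 76.44 N down at 3.29 m → arm 0.39 m, τ = 76.44 × 0.39 = 29.81 N·m clockwise.
Weight: 51.9 × 9.8 = 508.6 N down at 4.56 m → arm 1.66 m, τ = 508.6 × 1.66 = 844.3 N·m clockwise.
Net moment of known loads = 890.1 N·m clockwise.
An unknown mass m at 1.69 m has arm 1.21 m; its moment is m·g·1.21 counterclockwise.
Στ = 0 ⇒ m × 9.8 × 1.21 = 890.1 ⇒ m = 890.1 / (9.8 × 1.21) = 75.1 kg.

m ≈ 75.1 kg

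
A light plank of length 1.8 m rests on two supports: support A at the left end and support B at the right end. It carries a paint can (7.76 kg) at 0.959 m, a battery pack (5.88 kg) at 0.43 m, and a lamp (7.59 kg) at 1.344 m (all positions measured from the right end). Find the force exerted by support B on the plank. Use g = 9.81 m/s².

About support A:
Paint can: 7.76 × 9.81 = 76.13 N down at 0.959 m → arm 0.841 m, τ = 76.13 × 0.841 = 64.03 N·m clockwise.
Battery pack: 5.88 × 9.81 = 57.68 N down at 0.43 m → arm 1.37 m, τ = 57.68 × 1.37 = 79.02 N·m clockwise.
Lamp: 7.59 × 9.81 = 74.46 N down at 1.344 m → arm 0.456 m, τ = 74.46 × 0.456 = 33.95 N·m clockwise.
Net load moment about support A = 177 N·m clockwise.
Reaction R at support B is upward at 0 m, arm 1.8 m → moment R × 1.8 counterclockwise.
Balancing moments: R × 1.8 = 177, giving R = 98.3 N.

R_B ≈ 98.3 N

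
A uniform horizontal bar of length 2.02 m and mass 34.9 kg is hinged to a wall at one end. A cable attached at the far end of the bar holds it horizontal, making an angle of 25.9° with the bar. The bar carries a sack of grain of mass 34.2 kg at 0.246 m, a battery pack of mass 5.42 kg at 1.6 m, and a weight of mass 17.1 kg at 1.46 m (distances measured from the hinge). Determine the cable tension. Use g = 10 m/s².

T ≈ 876 N

Take moments about the hinge.
Beam weight: 34.9 × 10 = 349 N down at 1.01 m → arm 1.01 m, τ = 349 × 1.01 = 352.5 N·m clockwise.
Sack of grain: 34.2 × 10 = 342 N down at 0.246 m → arm 0.246 m, τ = 342 × 0.246 = 84.13 N·m clockwise.
Battery pack: 5.42 × 10 = 54.2 N down at 1.6 m → arm 1.6 m, τ = 54.2 × 1.6 = 86.72 N·m clockwise.
Weight: 17.1 × 10 = 171 N down at 1.46 m → arm 1.46 m, τ = 171 × 1.46 = 249.7 N·m clockwise.
Total clockwise load moment = 773 N·m.
The cable tension T acts at 2.02 m; only its component perpendicular to the bar, T sinθ, produces torque. sin 25.9° = 0.4368.
Balancing moments: T × 2.02 × 0.4368 = 773, giving T = 773 / 0.8823 = 876 N.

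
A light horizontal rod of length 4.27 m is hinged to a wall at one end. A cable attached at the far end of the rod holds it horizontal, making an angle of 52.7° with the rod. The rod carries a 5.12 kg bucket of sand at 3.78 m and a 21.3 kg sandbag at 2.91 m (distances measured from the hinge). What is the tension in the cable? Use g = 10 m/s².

About the hinge:
Bucket of sand: 5.12 × 10 = 51.2 N down at 3.78 m → arm 3.78 m, τ = 51.2 × 3.78 = 193.5 N·m clockwise.
Sandbag: 21.3 × 10 = 213 N down at 2.91 m → arm 2.91 m, τ = 213 × 2.91 = 619.8 N·m clockwise.
Total clockwise load moment = 813.3 N·m.
The cable tension T acts at 4.27 m; only its component perpendicular to the rod, T sinθ, produces torque. sin 52.7° = 0.7955.
Στ = 0 ⇒ T × 4.27 × 0.7955 = 813.3 ⇒ T = 813.3 / 3.397 = 239 N.

T ≈ 239 N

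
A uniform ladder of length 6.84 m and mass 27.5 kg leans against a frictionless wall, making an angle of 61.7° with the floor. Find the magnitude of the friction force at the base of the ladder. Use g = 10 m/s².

f ≈ 74 N

Choose the foot of the ladder as the axis so the floor normal and friction both act there and drop out.
Ladder weight 27.5×10 = 275 N acts at 3.42 m along the ladder; its horizontal arm is 3.42·cos61.7° = 1.621 m → τ = 445.8 N·m clockwise.
Wall normal N acts horizontally at the top; its moment arm is the height L sinθ = 6.84·sin61.7° = 6.022 m, counterclockwise.
Setting net torque to zero: N × 6.022 = 445.8 → N = 74 N.
ΣFx = 0: friction at the foot balances the wall's push, so f = N_wall = 74 N.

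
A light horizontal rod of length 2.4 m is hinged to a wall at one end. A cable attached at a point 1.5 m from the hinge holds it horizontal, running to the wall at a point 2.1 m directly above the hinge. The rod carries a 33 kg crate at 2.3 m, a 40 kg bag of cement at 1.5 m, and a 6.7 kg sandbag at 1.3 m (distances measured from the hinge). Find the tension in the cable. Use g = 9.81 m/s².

Sum moments about the hinge (the unknown hinge reaction has zero arm there).
Crate: 33 × 9.81 = 323.7 N down at 2.3 m → arm 2.3 m, τ = 323.7 × 2.3 = 744.5 N·m clockwise.
Bag of cement: 40 × 9.81 = 392.4 N down at 1.5 m → arm 1.5 m, τ = 392.4 × 1.5 = 588.6 N·m clockwise.
Sandbag: 6.7 × 9.81 = 65.73 N down at 1.3 m → arm 1.3 m, τ = 65.73 × 1.3 = 85.45 N·m clockwise.
Total clockwise load moment = 1419 N·m.
The cable tension T acts at 1.5 m; only its component perpendicular to the rod, T sinθ, produces torque. sinθ = h/√(h²+d²) = 2.1/√(2.1²+1.5²) = 0.8137.
Στ = 0 ⇒ T × 1.5 × 0.8137 = 1419 ⇒ T = 1419 / 1.221 = 1160 N.

T ≈ 1160 N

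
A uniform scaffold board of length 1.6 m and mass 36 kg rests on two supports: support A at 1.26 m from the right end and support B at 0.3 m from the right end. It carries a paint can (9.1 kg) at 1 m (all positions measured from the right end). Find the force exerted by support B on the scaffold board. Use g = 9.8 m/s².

R_B ≈ 193 N

Choose support A as the axis so its reaction then has zero moment arm.
Beam weight: 36 × 9.8 = 352.8 N down at 0.8 m → arm 0.46 m, τ = 352.8 × 0.46 = 162.3 N·m clockwise.
Paint can: 9.1 × 9.8 = 89.18 N down at 1 m → arm 0.26 m, τ = 89.18 × 0.26 = 23.19 N·m clockwise.
Net load moment about support A = 185.5 N·m clockwise.
Reaction R at support B is upward at 0.3 m, arm 0.96 m → moment R × 0.96 counterclockwise.
Balancing moments: R × 0.96 = 185.5, giving R = 193 N.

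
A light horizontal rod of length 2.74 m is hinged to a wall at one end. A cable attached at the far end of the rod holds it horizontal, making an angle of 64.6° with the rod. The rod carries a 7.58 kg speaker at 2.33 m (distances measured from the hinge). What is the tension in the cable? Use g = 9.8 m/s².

Take moments about the hinge.
Speaker: 7.58 × 9.8 = 74.28 N down at 2.33 m → arm 2.33 m, τ = 74.28 × 2.33 = 173.1 N·m clockwise.
Total clockwise load moment = 173.1 N·m.
The cable tension T acts at 2.74 m; only its component perpendicular to the rod, T sinθ, produces torque. sin 64.6° = 0.9033.
For rotational equilibrium, T × 2.74 × 0.9033 = 173.1, so T = 173.1 / 2.475 = 69.9 N.

T ≈ 69.9 N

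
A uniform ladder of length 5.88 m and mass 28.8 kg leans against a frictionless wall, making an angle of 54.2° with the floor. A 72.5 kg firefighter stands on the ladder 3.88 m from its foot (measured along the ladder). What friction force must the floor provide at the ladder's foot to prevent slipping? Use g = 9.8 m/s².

f ≈ 440 N

Take moments about the foot of the ladder.
Ladder weight 28.8×9.8 = 282.2 N acts at 2.94 m along the ladder; its horizontal arm is 2.94·cos54.2° = 1.72 m → τ = 485.4 N·m clockwise.
Firefighter: 72.5×9.8 = 710.5 N at 3.88 m → arm 2.27 m → τ = 1613 N·m clockwise.
Wall normal N acts horizontally at the top; its moment arm is the height L sinθ = 5.88·sin54.2° = 4.769 m, counterclockwise.
Balancing moments: N × 4.769 = 2098, giving N = 440 N.
ΣFx = 0: friction at the foot balances the wall's push, so f = N_wall = 440 N.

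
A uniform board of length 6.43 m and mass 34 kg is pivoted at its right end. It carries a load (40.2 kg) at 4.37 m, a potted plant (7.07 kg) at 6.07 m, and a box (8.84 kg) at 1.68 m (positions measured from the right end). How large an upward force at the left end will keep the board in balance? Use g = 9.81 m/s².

Sum moments about the right end (the unknown pivot reaction has zero arm there).
Beam weight: 34 × 9.81 = 333.5 N down at 3.215 m → arm 3.215 m, τ = 333.5 × 3.215 = 1072 N·m counterclockwise.
Load: 40.2 × 9.81 = 394.4 N down at 4.37 m → arm 4.37 m, τ = 394.4 × 4.37 = 1724 N·m counterclockwise.
Potted plant: 7.07 × 9.81 = 69.36 N down at 6.07 m → arm 6.07 m, τ = 69.36 × 6.07 = 421 N·m counterclockwise.
Box: 8.84 × 9.81 = 86.72 N down at 1.68 m → arm 1.68 m, τ = 86.72 × 1.68 = 145.7 N·m counterclockwise.
Net moment of the loads = 3363 N·m counterclockwise.
The upward force F acts at the left end, arm 6.43 m, giving F × 6.43 clockwise.
Balancing moments: F × 6.43 = 3363, giving F = 3363 / 6.43 = 523 N.

F ≈ 523 N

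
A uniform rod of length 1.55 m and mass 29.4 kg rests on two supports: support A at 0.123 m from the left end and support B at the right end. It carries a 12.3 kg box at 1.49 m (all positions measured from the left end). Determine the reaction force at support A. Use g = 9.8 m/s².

R_A ≈ 162 N

Taking torques about support B:
Beam weight: 29.4 × 9.8 = 288.1 N down at 0.775 m → arm 0.775 m, τ = 288.1 × 0.775 = 223.3 N·m counterclockwise.
Box: 12.3 × 9.8 = 120.5 N down at 1.49 m → arm 0.06 m, τ = 120.5 × 0.06 = 7.23 N·m counterclockwise.
Net load moment about support B = 230.5 N·m counterclockwise.
Reaction R at support A is upward at 0.123 m, arm 1.427 m → moment R × 1.427 clockwise.
For rotational equilibrium, R × 1.427 = 230.5, so R = 162 N.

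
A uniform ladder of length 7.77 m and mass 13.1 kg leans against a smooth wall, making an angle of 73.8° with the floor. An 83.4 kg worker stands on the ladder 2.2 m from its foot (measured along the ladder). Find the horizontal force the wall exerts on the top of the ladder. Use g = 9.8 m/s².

N_wall ≈ 85.9 N

Taking torques about the foot of the ladder:
Ladder weight 13.1×9.8 = 128.4 N acts at 3.885 m along the ladder; its horizontal arm is 3.885·cos73.8° = 1.084 m → τ = 139.2 N·m clockwise.
Worker: 83.4×9.8 = 817.3 N at 2.2 m → arm 0.6138 m → τ = 501.7 N·m clockwise.
Wall normal N acts horizontally at the top; its moment arm is the height L sinθ = 7.77·sin73.8° = 7.461 m, counterclockwise.
Balancing moments: N × 7.461 = 640.9, giving N = 85.9 N.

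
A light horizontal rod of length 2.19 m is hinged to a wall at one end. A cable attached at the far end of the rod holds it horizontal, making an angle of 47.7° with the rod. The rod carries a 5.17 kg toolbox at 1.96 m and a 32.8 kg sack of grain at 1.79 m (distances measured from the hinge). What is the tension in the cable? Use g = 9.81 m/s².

Sum moments about the hinge (the unknown hinge reaction has zero arm there).
Toolbox: 5.17 × 9.81 = 50.72 N down at 1.96 m → arm 1.96 m, τ = 50.72 × 1.96 = 99.41 N·m clockwise.
Sack of grain: 32.8 × 9.81 = 321.8 N down at 1.79 m → arm 1.79 m, τ = 321.8 × 1.79 = 576 N·m clockwise.
Total clockwise load moment = 675.4 N·m.
The cable tension T acts at 2.19 m; only its component perpendicular to the rod, T sinθ, produces torque. sin 47.7° = 0.7396.
Balancing moments: T × 2.19 × 0.7396 = 675.4, giving T = 675.4 / 1.62 = 417 N.

T ≈ 417 N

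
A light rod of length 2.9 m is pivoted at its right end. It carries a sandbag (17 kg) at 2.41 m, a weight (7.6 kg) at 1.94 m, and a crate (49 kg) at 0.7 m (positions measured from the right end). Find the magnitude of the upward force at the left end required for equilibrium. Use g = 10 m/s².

F ≈ 310 N

Sum moments about the right end (the unknown pivot reaction has zero arm there).
Sandbag: 17 × 10 = 170 N down at 2.41 m → arm 2.41 m, τ = 170 × 2.41 = 409.7 N·m counterclockwise.
Weight: 7.6 × 10 = 76 N down at 1.94 m → arm 1.94 m, τ = 76 × 1.94 = 147.4 N·m counterclockwise.
Crate: 49 × 10 = 490 N down at 0.7 m → arm 0.7 m, τ = 490 × 0.7 = 343 N·m counterclockwise.
Net moment of the loads = 900.1 N·m counterclockwise.
The upward force F acts at the left end, arm 2.9 m, giving F × 2.9 clockwise.
Balancing moments: F × 2.9 = 900.1, giving F = 900.1 / 2.9 = 310 N.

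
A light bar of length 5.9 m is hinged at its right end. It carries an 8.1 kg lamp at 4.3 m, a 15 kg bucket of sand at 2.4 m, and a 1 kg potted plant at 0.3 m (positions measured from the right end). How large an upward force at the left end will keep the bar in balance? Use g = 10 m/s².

Sum moments about the right end (the unknown pivot reaction has zero arm there).
Lamp: 8.1 × 10 = 81 N down at 4.3 m → arm 4.3 m, τ = 81 × 4.3 = 348.3 N·m counterclockwise.
Bucket of sand: 15 × 10 = 150 N down at 2.4 m → arm 2.4 m, τ = 150 × 2.4 = 360 N·m counterclockwise.
Potted plant: 1 × 10 = 10 N down at 0.3 m → arm 0.3 m, τ = 10 × 0.3 = 3 N·m counterclockwise.
Net moment of the loads = 711.3 N·m counterclockwise.
The upward force F acts at the left end, arm 5.9 m, giving F × 5.9 clockwise.
Στ = 0 ⇒ F × 5.9 = 711.3 ⇒ F = 711.3 / 5.9 = 121 N.

F ≈ 121 N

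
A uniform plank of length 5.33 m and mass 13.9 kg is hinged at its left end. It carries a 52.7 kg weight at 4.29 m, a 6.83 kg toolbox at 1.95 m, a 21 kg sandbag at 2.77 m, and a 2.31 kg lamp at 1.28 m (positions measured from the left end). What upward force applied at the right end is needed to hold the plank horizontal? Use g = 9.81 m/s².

About the left end:
Beam weight: 13.9 × 9.81 = 136.4 N down at 2.665 m → arm 2.665 m, τ = 136.4 × 2.665 = 363.5 N·m clockwise.
Weight: 52.7 × 9.81 = 517 N down at 4.29 m → arm 4.29 m, τ = 517 × 4.29 = 2218 N·m clockwise.
Toolbox: 6.83 × 9.81 = 67 N down at 1.95 m → arm 1.95 m, τ = 67 × 1.95 = 130.7 N·m clockwise.
Sandbag: 21 × 9.81 = 206 N down at 2.77 m → arm 2.77 m, τ = 206 × 2.77 = 570.6 N·m clockwise.
Lamp: 2.31 × 9.81 = 22.66 N down at 1.28 m → arm 1.28 m, τ = 22.66 × 1.28 = 29 N·m clockwise.
Net moment of the loads = 3312 N·m clockwise.
The upward force F acts at the right end, arm 5.33 m, giving F × 5.33 counterclockwise.
For rotational equilibrium, F × 5.33 = 3312, so F = 3312 / 5.33 = 621 N.

F ≈ 621 N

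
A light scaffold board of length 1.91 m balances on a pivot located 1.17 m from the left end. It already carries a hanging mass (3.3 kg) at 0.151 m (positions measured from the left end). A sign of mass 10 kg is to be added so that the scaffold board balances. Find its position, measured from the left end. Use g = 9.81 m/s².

x ≈ 1.51 m from the left end

About the pivot (at 1.17 m from the left end):
Hanging mass: 3.3 × 9.81 = 32.37 N down at 0.151 m → arm 1.019 m, τ = 32.37 × 1.019 = 32.99 N·m counterclockwise.
Net moment of existing loads = 32.99 N·m counterclockwise.
The sign weighs 10 × 9.81 = 98.1 N and must supply an equal clockwise moment, so its lever arm about the pivot is 32.99 / 98.1 = 0.336 m.
That puts it at 1.17 + 0.336 = 1.51 m from the left end.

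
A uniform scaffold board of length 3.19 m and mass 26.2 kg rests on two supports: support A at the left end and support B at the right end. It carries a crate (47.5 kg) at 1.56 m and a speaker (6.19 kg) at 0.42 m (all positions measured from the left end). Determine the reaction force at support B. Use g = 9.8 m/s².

Sum moments about support A (its reaction then has zero moment arm).
Beam weight: 26.2 × 9.8 = 256.8 N down at 1.595 m → arm 1.595 m, τ = 256.8 × 1.595 = 409.6 N·m clockwise.
Crate: 47.5 × 9.8 = 465.5 N down at 1.56 m → arm 1.56 m, τ = 465.5 × 1.56 = 726.2 N·m clockwise.
Speaker: 6.19 × 9.8 = 60.66 N down at 0.42 m → arm 0.42 m, τ = 60.66 × 0.42 = 25.48 N·m clockwise.
Net load moment about support A = 1161 N·m clockwise.
Reaction R at support B is upward at 3.19 m, arm 3.19 m → moment R × 3.19 counterclockwise.
Setting net torque to zero: R × 3.19 = 1161 → R = 364 N.

R_B ≈ 364 N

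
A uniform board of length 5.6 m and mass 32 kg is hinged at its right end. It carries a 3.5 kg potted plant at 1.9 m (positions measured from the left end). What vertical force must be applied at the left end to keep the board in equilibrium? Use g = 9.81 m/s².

F ≈ 180 N

Take moments about the right end.
Beam weight: 32 × 9.81 = 313.9 N down at 2.8 m → arm 2.8 m, τ = 313.9 × 2.8 = 878.9 N·m counterclockwise.
Potted plant: 3.5 × 9.81 = 34.34 N down at 1.9 m → arm 3.7 m, τ = 34.34 × 3.7 = 127.1 N·m counterclockwise.
Net moment of the loads = 1006 N·m counterclockwise.
The upward force F acts at the left end, arm 5.6 m, giving F × 5.6 clockwise.
For rotational equilibrium, F × 5.6 = 1006, so F = 1006 / 5.6 = 180 N.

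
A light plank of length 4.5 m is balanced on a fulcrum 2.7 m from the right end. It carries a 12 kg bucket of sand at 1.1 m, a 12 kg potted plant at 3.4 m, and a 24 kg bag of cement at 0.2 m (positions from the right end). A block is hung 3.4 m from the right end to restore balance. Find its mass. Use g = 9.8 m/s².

m ≈ 101 kg

Sum moments about the fulcrum (at 2.7 m from the right end) (the support reaction has zero arm there).
Bucket of sand: 12 × 9.8 = 117.6 N down at 1.1 m → arm 1.6 m, τ = 117.6 × 1.6 = 188.2 N·m clockwise.
Potted plant: 12 × 9.8 = 117.6 N down at 3.4 m → arm 0.7 m, τ = 117.6 × 0.7 = 82.32 N·m counterclockwise.
Bag of cement: 24 × 9.8 = 235.2 N down at 0.2 m → arm 2.5 m, τ = 235.2 × 2.5 = 588 N·m clockwise.
Net moment of known loads = 693.9 N·m clockwise.
An unknown mass m at 3.4 m has arm 0.7 m; its moment is m·g·0.7 counterclockwise.
Balancing moments: m × 9.8 × 0.7 = 693.9, giving m = 693.9 / (9.8 × 0.7) = 101 kg.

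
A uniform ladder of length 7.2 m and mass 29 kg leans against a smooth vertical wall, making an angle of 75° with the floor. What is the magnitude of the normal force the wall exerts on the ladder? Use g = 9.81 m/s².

N_wall ≈ 38.1 N

Sum moments about the foot of the ladder (the floor normal and friction both act there and drop out).
Ladder weight 29×9.81 = 284.5 N acts at 3.6 m along the ladder; its horizontal arm is 3.6·cos75° = 0.9317 m → τ = 265.1 N·m clockwise.
Wall normal N acts horizontally at the top; its moment arm is the height L sinθ = 7.2·sin75° = 6.955 m, counterclockwise.
Balancing moments: N × 6.955 = 265.1, giving N = 38.1 N.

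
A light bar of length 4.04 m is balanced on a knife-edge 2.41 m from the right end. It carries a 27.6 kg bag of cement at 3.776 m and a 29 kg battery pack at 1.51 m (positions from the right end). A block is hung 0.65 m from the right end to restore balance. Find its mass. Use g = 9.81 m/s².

m ≈ 6.59 kg

Choose the knife-edge (at 2.41 m from the right end) as the axis so the support reaction has zero arm there.
Bag of cement: 27.6 × 9.81 = 270.8 N down at 3.776 m → arm 1.366 m, τ = 270.8 × 1.366 = 369.9 N·m counterclockwise.
Battery pack: 29 × 9.81 = 284.5 N down at 1.51 m → arm 0.9 m, τ = 284.5 × 0.9 = 256.1 N·m clockwise.
Net moment of known loads = 113.8 N·m counterclockwise.
An unknown mass m at 0.65 m has arm 1.76 m; its moment is m·g·1.76 clockwise.
Setting net torque to zero: m × 9.81 × 1.76 = 113.8 → m = 113.8 / (9.81 × 1.76) = 6.59 kg.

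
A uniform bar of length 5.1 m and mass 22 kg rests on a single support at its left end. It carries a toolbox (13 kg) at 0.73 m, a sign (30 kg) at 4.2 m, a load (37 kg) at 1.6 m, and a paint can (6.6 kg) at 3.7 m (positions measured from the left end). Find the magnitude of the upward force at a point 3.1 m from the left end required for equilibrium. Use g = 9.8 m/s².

F ≈ 870 N

Taking torques about the left end:
Beam weight: 22 × 9.8 = 215.6 N down at 2.55 m → arm 2.55 m, τ = 215.6 × 2.55 = 549.8 N·m clockwise.
Toolbox: 13 × 9.8 = 127.4 N down at 0.73 m → arm 0.73 m, τ = 127.4 × 0.73 = 93 N·m clockwise.
Sign: 30 × 9.8 = 294 N down at 4.2 m → arm 4.2 m, τ = 294 × 4.2 = 1235 N·m clockwise.
Load: 37 × 9.8 = 362.6 N down at 1.6 m → arm 1.6 m, τ = 362.6 × 1.6 = 580.2 N·m clockwise.
Paint can: 6.6 × 9.8 = 64.68 N down at 3.7 m → arm 3.7 m, τ = 64.68 × 3.7 = 239.3 N·m clockwise.
Net moment of the loads = 2697 N·m clockwise.
The upward force F acts at a point 3.1 m from the left end, arm 3.1 m, giving F × 3.1 counterclockwise.
Στ = 0 ⇒ F × 3.1 = 2697 ⇒ F = 2697 / 3.1 = 870 N.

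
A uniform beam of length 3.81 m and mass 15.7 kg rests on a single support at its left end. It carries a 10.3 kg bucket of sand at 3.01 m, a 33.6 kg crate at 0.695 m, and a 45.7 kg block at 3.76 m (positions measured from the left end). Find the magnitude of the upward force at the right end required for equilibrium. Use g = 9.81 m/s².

Taking torques about the left end:
Beam weight: 15.7 × 9.81 = 154 N down at 1.905 m → arm 1.905 m, τ = 154 × 1.905 = 293.4 N·m clockwise.
Bucket of sand: 10.3 × 9.81 = 101 N down at 3.01 m → arm 3.01 m, τ = 101 × 3.01 = 304 N·m clockwise.
Crate: 33.6 × 9.81 = 329.6 N down at 0.695 m → arm 0.695 m, τ = 329.6 × 0.695 = 229.1 N·m clockwise.
Block: 45.7 × 9.81 = 448.3 N down at 3.76 m → arm 3.76 m, τ = 448.3 × 3.76 = 1686 N·m clockwise.
Net moment of the loads = 2512 N·m clockwise.
The upward force F acts at the right end, arm 3.81 m, giving F × 3.81 counterclockwise.
For rotational equilibrium, F × 3.81 = 2512, so F = 2512 / 3.81 = 659 N.

F ≈ 659 N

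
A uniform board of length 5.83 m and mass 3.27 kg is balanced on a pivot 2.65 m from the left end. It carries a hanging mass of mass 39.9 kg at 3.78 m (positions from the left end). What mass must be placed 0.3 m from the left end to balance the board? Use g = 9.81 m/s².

Taking torques about the pivot (at 2.65 m from the left end):
Beam weight: 3.27 × 9.81 = 32.08 N down at 2.915 m → arm 0.265 m, τ = 32.08 × 0.265 = 8.501 N·m clockwise.
Hanging mass: 39.9 × 9.81 = 391.4 N down at 3.78 m → arm 1.13 m, τ = 391.4 × 1.13 = 442.3 N·m clockwise.
Net moment of known loads = 450.8 N·m clockwise.
An unknown mass m at 0.3 m has arm 2.35 m; its moment is m·g·2.35 counterclockwise.
Στ = 0 ⇒ m × 9.81 × 2.35 = 450.8 ⇒ m = 450.8 / (9.81 × 2.35) = 19.6 kg.

m ≈ 19.6 kg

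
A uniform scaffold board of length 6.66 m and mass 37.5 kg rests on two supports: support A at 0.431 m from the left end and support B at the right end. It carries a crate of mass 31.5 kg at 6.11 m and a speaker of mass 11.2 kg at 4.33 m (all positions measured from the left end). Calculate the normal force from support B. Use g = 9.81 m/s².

R_B ≈ 522 N

Taking torques about support A:
Beam weight: 37.5 × 9.81 = 367.9 N down at 3.33 m → arm 2.899 m, τ = 367.9 × 2.899 = 1067 N·m clockwise.
Crate: 31.5 × 9.81 = 309 N down at 6.11 m → arm 5.679 m, τ = 309 × 5.679 = 1755 N·m clockwise.
Speaker: 11.2 × 9.81 = 109.9 N down at 4.33 m → arm 3.899 m, τ = 109.9 × 3.899 = 428.5 N·m clockwise.
Net load moment about support A = 3250 N·m clockwise.
Reaction R at support B is upward at 6.66 m, arm 6.229 m → moment R × 6.229 counterclockwise.
Στ = 0 ⇒ R × 6.229 = 3250 ⇒ R = 522 N.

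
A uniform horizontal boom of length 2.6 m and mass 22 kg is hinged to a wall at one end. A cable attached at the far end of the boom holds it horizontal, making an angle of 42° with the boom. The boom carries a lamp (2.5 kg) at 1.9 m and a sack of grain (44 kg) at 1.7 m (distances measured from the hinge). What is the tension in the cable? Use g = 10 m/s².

Take moments about the hinge.
Beam weight: 22 × 10 = 220 N down at 1.3 m → arm 1.3 m, τ = 220 × 1.3 = 286 N·m clockwise.
Lamp: 2.5 × 10 = 25 N down at 1.9 m → arm 1.9 m, τ = 25 × 1.9 = 47.5 N·m clockwise.
Sack of grain: 44 × 10 = 440 N down at 1.7 m → arm 1.7 m, τ = 440 × 1.7 = 748 N·m clockwise.
Total clockwise load moment = 1082 N·m.
The cable tension T acts at 2.6 m; only its component perpendicular to the boom, T sinθ, produces torque. sin 42° = 0.6691.
Setting net torque to zero: T × 2.6 × 0.6691 = 1082 → T = 1082 / 1.74 = 622 N.

T ≈ 622 N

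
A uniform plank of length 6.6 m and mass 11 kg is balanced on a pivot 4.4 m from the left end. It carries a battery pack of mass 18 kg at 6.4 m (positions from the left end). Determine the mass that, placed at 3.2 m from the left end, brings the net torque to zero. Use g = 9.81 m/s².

Taking torques about the pivot (at 4.4 m from the left end):
Beam weight: 11 × 9.81 = 107.9 N down at 3.3 m → arm 1.1 m, τ = 107.9 × 1.1 = 118.7 N·m counterclockwise.
Battery pack: 18 × 9.81 = 176.6 N down at 6.4 m → arm 2 m, τ = 176.6 × 2 = 353.2 N·m clockwise.
Net moment of known loads = 234.5 N·m clockwise.
An unknown mass m at 3.2 m has arm 1.2 m; its moment is m·g·1.2 counterclockwise.
Στ = 0 ⇒ m × 9.81 × 1.2 = 234.5 ⇒ m = 234.5 / (9.81 × 1.2) = 19.9 kg.

m ≈ 19.9 kg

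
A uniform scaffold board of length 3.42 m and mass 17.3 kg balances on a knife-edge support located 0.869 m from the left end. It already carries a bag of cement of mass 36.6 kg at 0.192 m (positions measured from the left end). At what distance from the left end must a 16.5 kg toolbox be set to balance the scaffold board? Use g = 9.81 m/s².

Choose the knife-edge support (at 0.869 m from the left end) as the axis so the support reaction has zero arm there.
Beam weight: 17.3 × 9.81 = 169.7 N down at 1.71 m → arm 0.841 m, τ = 169.7 × 0.841 = 142.7 N·m clockwise.
Bag of cement: 36.6 × 9.81 = 359 N down at 0.192 m → arm 0.677 m, τ = 359 × 0.677 = 243 N·m counterclockwise.
Net moment of existing loads = 100.3 N·m counterclockwise.
The toolbox weighs 16.5 × 9.81 = 161.9 N and must supply an equal clockwise moment, so its lever arm about the knife-edge support is 100.3 / 161.9 = 0.62 m.
That puts it at 0.869 + 0.62 = 1.49 m from the left end.

x ≈ 1.49 m from the left end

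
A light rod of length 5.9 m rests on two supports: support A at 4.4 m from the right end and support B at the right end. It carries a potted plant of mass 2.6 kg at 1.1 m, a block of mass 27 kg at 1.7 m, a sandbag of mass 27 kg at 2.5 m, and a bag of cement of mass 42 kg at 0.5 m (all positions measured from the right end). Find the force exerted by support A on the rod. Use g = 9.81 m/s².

R_A ≈ 306 N

Sum moments about support B (its reaction then has zero moment arm).
Potted plant: 2.6 × 9.81 = 25.51 N down at 1.1 m → arm 1.1 m, τ = 25.51 × 1.1 = 28.06 N·m counterclockwise.
Block: 27 × 9.81 = 264.9 N down at 1.7 m → arm 1.7 m, τ = 264.9 × 1.7 = 450.3 N·m counterclockwise.
Sandbag: 27 × 9.81 = 264.9 N down at 2.5 m → arm 2.5 m, τ = 264.9 × 2.5 = 662.2 N·m counterclockwise.
Bag of cement: 42 × 9.81 = 412 N down at 0.5 m → arm 0.5 m, τ = 412 × 0.5 = 206 N·m counterclockwise.
Net load moment about support B = 1347 N·m counterclockwise.
Reaction R at support A is upward at 4.4 m, arm 4.4 m → moment R × 4.4 clockwise.
Balancing moments: R × 4.4 = 1347, giving R = 306 N.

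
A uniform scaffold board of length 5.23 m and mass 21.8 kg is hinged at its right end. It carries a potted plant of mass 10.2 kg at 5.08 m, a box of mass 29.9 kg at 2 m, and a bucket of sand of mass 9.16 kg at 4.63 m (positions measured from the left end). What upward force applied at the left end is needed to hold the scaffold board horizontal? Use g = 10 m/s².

Take moments about the right end.
Beam weight: 21.8 × 10 = 218 N down at 2.615 m → arm 2.615 m, τ = 218 × 2.615 = 570.1 N·m counterclockwise.
Potted plant: 10.2 × 10 = 102 N down at 5.08 m → arm 0.15 m, τ = 102 × 0.15 = 15.3 N·m counterclockwise.
Box: 29.9 × 10 = 299 N down at 2 m → arm 3.23 m, τ = 299 × 3.23 = 965.8 N·m counterclockwise.
Bucket of sand: 9.16 × 10 = 91.6 N down at 4.63 m → arm 0.6 m, τ = 91.6 × 0.6 = 54.96 N·m counterclockwise.
Net moment of the loads = 1606 N·m counterclockwise.
The upward force F acts at the left end, arm 5.23 m, giving F × 5.23 clockwise.
Balancing moments: F × 5.23 = 1606, giving F = 1606 / 5.23 = 307 N.

F ≈ 307 N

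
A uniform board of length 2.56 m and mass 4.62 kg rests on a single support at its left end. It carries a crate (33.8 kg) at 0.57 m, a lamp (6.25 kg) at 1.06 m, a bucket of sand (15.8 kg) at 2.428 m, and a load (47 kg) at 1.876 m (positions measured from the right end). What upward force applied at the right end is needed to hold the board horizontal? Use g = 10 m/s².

Taking torques about the left end:
Beam weight: 4.62 × 10 = 46.2 N down at 1.28 m → arm 1.28 m, τ = 46.2 × 1.28 = 59.14 N·m clockwise.
Crate: 33.8 × 10 = 338 N down at 0.57 m → arm 1.99 m, τ = 338 × 1.99 = 672.6 N·m clockwise.
Lamp: 6.25 × 10 = 62.5 N down at 1.06 m → arm 1.5 m, τ = 62.5 × 1.5 = 93.75 N·m clockwise.
Bucket of sand: 15.8 × 10 = 158 N down at 2.428 m → arm 0.132 m, τ = 158 × 0.132 = 20.86 N·m clockwise.
Load: 47 × 10 = 470 N down at 1.876 m → arm 0.684 m, τ = 470 × 0.684 = 321.5 N·m clockwise.
Net moment of the loads = 1168 N·m clockwise.
The upward force F acts at the right end, arm 2.56 m, giving F × 2.56 counterclockwise.
Balancing moments: F × 2.56 = 1168, giving F = 1168 / 2.56 = 456 N.

F ≈ 456 N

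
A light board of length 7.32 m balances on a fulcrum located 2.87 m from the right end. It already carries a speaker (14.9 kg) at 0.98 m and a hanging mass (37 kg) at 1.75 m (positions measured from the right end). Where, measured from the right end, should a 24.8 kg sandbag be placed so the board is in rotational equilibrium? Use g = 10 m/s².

x ≈ 5.68 m from the right end

Choose the fulcrum (at 2.87 m from the right end) as the axis so the support reaction has zero arm there.
Speaker: 14.9 × 10 = 149 N down at 0.98 m → arm 1.89 m, τ = 149 × 1.89 = 281.6 N·m clockwise.
Hanging mass: 37 × 10 = 370 N down at 1.75 m → arm 1.12 m, τ = 370 × 1.12 = 414.4 N·m clockwise.
Net moment of existing loads = 696 N·m clockwise.
The sandbag weighs 24.8 × 10 = 248 N and must supply an equal counterclockwise moment, so its lever arm about the fulcrum is 696 / 248 = 2.81 m.
That puts it at 2.87 + 2.81 = 5.68 m from the right end.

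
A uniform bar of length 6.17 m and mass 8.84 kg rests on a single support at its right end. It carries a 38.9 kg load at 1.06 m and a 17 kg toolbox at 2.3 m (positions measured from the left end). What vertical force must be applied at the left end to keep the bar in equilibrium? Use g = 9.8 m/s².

F ≈ 464 N

Taking torques about the right end:
Beam weight: 8.84 × 9.8 = 86.63 N down at 3.085 m → arm 3.085 m, τ = 86.63 × 3.085 = 267.3 N·m counterclockwise.
Load: 38.9 × 9.8 = 381.2 N down at 1.06 m → arm 5.11 m, τ = 381.2 × 5.11 = 1948 N·m counterclockwise.
Toolbox: 17 × 9.8 = 166.6 N down at 2.3 m → arm 3.87 m, τ = 166.6 × 3.87 = 644.7 N·m counterclockwise.
Net moment of the loads = 2860 N·m counterclockwise.
The upward force F acts at the left end, arm 6.17 m, giving F × 6.17 clockwise.
Setting net torque to zero: F × 6.17 = 2860 → F = 2860 / 6.17 = 464 N.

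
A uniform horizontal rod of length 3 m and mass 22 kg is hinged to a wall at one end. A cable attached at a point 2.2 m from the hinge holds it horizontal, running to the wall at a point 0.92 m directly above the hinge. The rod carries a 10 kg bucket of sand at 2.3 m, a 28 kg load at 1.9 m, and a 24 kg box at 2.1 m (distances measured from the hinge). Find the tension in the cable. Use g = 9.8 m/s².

Choose the hinge as the axis so the unknown hinge reaction has zero arm there.
Beam weight: 22 × 9.8 = 215.6 N down at 1.5 m → arm 1.5 m, τ = 215.6 × 1.5 = 323.4 N·m clockwise.
Bucket of sand: 10 × 9.8 = 98 N down at 2.3 m → arm 2.3 m, τ = 98 × 2.3 = 225.4 N·m clockwise.
Load: 28 × 9.8 = 274.4 N down at 1.9 m → arm 1.9 m, τ = 274.4 × 1.9 = 521.4 N·m clockwise.
Box: 24 × 9.8 = 235.2 N down at 2.1 m → arm 2.1 m, τ = 235.2 × 2.1 = 493.9 N·m clockwise.
Total clockwise load moment = 1564 N·m.
The cable tension T acts at 2.2 m; only its component perpendicular to the rod, T sinθ, produces torque. sinθ = h/√(h²+d²) = 0.92/√(0.92²+2.2²) = 0.3858.
Στ = 0 ⇒ T × 2.2 × 0.3858 = 1564 ⇒ T = 1564 / 0.8488 = 1840 N.

T ≈ 1840 N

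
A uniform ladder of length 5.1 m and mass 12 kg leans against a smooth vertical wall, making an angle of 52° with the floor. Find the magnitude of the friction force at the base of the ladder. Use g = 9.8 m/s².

Take moments about the foot of the ladder.
Ladder weight 12×9.8 = 117.6 N acts at 2.55 m along the ladder; its horizontal arm is 2.55·cos52° = 1.57 m → τ = 184.6 N·m clockwise.
Wall normal N acts horizontally at the top; its moment arm is the height L sinθ = 5.1·sin52° = 4.019 m, counterclockwise.
Setting net torque to zero: N × 4.019 = 184.6 → N = 45.9 N.
ΣFx = 0: friction at the foot balances the wall's push, so f = N_wall = 45.9 N.

f ≈ 45.9 N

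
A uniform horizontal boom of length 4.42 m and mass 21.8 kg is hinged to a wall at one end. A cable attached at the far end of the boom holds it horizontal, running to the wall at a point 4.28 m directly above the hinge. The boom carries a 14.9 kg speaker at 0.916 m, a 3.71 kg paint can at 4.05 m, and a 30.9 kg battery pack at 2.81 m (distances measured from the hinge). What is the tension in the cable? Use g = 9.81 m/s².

Choose the hinge as the axis so the unknown hinge reaction has zero arm there.
Beam weight: 21.8 × 9.81 = 213.9 N down at 2.21 m → arm 2.21 m, τ = 213.9 × 2.21 = 472.7 N·m clockwise.
Speaker: 14.9 × 9.81 = 146.2 N down at 0.916 m → arm 0.916 m, τ = 146.2 × 0.916 = 133.9 N·m clockwise.
Paint can: 3.71 × 9.81 = 36.4 N down at 4.05 m → arm 4.05 m, τ = 36.4 × 4.05 = 147.4 N·m clockwise.
Battery pack: 30.9 × 9.81 = 303.1 N down at 2.81 m → arm 2.81 m, τ = 303.1 × 2.81 = 851.7 N·m clockwise.
Total clockwise load moment = 1606 N·m.
The cable tension T acts at 4.42 m; only its component perpendicular to the boom, T sinθ, produces torque. sinθ = h/√(h²+d²) = 4.28/√(4.28²+4.42²) = 0.6956.
Στ = 0 ⇒ T × 4.42 × 0.6956 = 1606 ⇒ T = 1606 / 3.075 = 522 N.

T ≈ 522 N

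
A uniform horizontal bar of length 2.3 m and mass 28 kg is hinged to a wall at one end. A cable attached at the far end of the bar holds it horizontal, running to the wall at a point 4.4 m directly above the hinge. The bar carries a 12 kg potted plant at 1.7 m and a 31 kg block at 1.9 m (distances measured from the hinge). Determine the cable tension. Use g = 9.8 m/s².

T ≈ 536 N

Take moments about the hinge.
Beam weight: 28 × 9.8 = 274.4 N down at 1.15 m → arm 1.15 m, τ = 274.4 × 1.15 = 315.6 N·m clockwise.
Potted plant: 12 × 9.8 = 117.6 N down at 1.7 m → arm 1.7 m, τ = 117.6 × 1.7 = 199.9 N·m clockwise.
Block: 31 × 9.8 = 303.8 N down at 1.9 m → arm 1.9 m, τ = 303.8 × 1.9 = 577.2 N·m clockwise.
Total clockwise load moment = 1093 N·m.
The cable tension T acts at 2.3 m; only its component perpendicular to the bar, T sinθ, produces torque. sinθ = h/√(h²+d²) = 4.4/√(4.4²+2.3²) = 0.8862.
Setting net torque to zero: T × 2.3 × 0.8862 = 1093 → T = 1093 / 2.038 = 536 N.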